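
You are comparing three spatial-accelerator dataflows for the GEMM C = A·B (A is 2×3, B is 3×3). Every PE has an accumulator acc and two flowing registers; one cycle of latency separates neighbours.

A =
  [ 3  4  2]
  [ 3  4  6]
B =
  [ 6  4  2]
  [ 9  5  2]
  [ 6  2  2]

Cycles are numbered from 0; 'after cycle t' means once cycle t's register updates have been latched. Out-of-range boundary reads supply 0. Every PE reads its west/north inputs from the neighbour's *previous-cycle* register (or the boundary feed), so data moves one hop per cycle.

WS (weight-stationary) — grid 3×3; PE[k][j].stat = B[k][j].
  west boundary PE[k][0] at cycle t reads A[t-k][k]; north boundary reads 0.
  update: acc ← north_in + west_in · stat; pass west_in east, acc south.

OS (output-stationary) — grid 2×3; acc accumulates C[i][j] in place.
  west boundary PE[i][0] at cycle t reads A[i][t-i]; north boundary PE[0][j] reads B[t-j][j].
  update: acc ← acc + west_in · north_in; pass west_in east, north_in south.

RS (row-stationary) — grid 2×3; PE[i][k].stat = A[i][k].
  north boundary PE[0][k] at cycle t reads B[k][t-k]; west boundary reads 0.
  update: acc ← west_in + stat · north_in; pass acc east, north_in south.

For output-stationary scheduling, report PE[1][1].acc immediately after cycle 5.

PE[1][1].acc = 44

OS on a 2×3 grid — tracing PE[1][1] and its feeders:
  step 0 · PE0,1: acc=0; fwd→0 fwd↓0
  step 0 · PE1,0: acc=0; fwd→0 fwd↓0
  step 0 · PE1,1: acc=0; fwd→0 fwd↓0
  step 1 · PE0,1: acc=12; fwd→3 fwd↓4
  step 1 · PE1,0: acc=18; fwd→3 fwd↓6
  step 1 · PE1,1: acc=0; fwd→0 fwd↓0
  step 2 · PE0,1: acc=32; fwd→4 fwd↓5
  step 2 · PE1,0: acc=54; fwd→4 fwd↓9
  step 2 · PE1,1: acc=12; fwd→3 fwd↓4
  step 3 · PE0,1: acc=36; fwd→2 fwd↓2
  step 3 · PE1,0: acc=90; fwd→6 fwd↓6
  step 3 · PE1,1: acc=32; fwd→4 fwd↓5
  step 4 · PE0,1: acc=36; fwd→0 fwd↓0
  step 4 · PE1,0: acc=90; fwd→0 fwd↓0
  step 4 · PE1,1: acc=44; fwd→6 fwd↓2
  step 5 · PE0,1: acc=36; fwd→0 fwd↓0
  step 5 · PE1,0: acc=90; fwd→0 fwd↓0
  step 5 · PE1,1: acc=44; fwd→0 fwd↓0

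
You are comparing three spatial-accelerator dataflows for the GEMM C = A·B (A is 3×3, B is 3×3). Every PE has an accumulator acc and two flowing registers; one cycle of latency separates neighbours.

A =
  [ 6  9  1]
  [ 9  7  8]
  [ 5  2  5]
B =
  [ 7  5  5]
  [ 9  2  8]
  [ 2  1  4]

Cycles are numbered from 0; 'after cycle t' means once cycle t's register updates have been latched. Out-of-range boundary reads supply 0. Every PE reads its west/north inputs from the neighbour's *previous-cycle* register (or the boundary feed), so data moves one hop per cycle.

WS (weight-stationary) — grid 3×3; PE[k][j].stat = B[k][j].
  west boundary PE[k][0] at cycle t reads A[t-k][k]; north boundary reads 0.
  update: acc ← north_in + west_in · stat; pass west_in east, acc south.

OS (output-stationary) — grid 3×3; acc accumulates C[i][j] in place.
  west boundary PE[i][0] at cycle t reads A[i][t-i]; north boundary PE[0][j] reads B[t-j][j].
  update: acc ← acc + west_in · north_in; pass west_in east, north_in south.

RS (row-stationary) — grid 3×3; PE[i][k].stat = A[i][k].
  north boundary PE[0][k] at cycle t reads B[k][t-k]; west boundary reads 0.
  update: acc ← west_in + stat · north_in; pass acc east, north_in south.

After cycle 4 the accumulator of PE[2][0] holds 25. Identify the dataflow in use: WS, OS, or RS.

Under WS (3×3), PE[2][0]:
  t=0 PE[2][0]: acc=0 h=0 v=0
  t=1 PE[2][0]: acc=0 h=0 v=0
  t=2 PE[2][0]: acc=125 h=1 v=125
  t=3 PE[2][0]: acc=142 h=8 v=142
  t=4 PE[2][0]: acc=63 h=5 v=63
Under OS (3×3), PE[2][0]:
  t=0 PE[2][0]: acc=0 h=0 v=0
  t=1 PE[2][0]: acc=0 h=0 v=0
  t=2 PE[2][0]: acc=35 h=5 v=7
  t=3 PE[2][0]: acc=53 h=2 v=9
  t=4 PE[2][0]: acc=63 h=5 v=2
Under RS (3×3), PE[2][0]:
  t=0 PE[2][0]: acc=0 h=0 v=0
  t=1 PE[2][0]: acc=0 h=0 v=0
  t=2 PE[2][0]: acc=35 h=35 v=7
  t=3 PE[2][0]: acc=25 h=25 v=5
  t=4 PE[2][0]: acc=25 h=25 v=5

dataflow = RS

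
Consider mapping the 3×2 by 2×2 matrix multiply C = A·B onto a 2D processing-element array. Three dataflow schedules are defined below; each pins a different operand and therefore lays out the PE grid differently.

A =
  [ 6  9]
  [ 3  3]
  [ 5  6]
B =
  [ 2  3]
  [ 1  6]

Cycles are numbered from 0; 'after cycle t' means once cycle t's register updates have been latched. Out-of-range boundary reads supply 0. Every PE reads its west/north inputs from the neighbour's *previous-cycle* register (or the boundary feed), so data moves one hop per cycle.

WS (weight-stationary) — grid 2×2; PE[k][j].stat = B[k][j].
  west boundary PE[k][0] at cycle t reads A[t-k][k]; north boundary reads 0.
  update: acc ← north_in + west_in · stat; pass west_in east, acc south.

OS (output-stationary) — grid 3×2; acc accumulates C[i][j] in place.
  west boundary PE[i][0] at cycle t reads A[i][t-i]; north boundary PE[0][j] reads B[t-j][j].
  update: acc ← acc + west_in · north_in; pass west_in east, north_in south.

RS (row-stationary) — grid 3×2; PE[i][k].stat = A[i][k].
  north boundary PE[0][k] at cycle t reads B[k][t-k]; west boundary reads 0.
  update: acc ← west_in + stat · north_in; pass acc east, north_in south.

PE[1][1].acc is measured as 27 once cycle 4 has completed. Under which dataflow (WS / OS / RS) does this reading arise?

dataflow = OS

— WS: 2×2; PE[1][1] trace:
  step 0 · PE1,1: acc=0; fwd→0 fwd↓0
  step 1 · PE1,1: acc=0; fwd→0 fwd↓0
  step 2 · PE1,1: acc=72; fwd→9 fwd↓72
  step 3 · PE1,1: acc=27; fwd→3 fwd↓27
  step 4 · PE1,1: acc=51; fwd→6 fwd↓51
— OS: 3×2; PE[1][1] trace:
  step 0 · PE1,1: acc=0; fwd→0 fwd↓0
  step 1 · PE1,1: acc=0; fwd→0 fwd↓0
  step 2 · PE1,1: acc=9; fwd→3 fwd↓3
  step 3 · PE1,1: acc=27; fwd→3 fwd↓6
  step 4 · PE1,1: acc=27; fwd→0 fwd↓0
— RS: 3×2; PE[1][1] trace:
  step 0 · PE1,1: acc=0; fwd→0 fwd↓0
  step 1 · PE1,1: acc=0; fwd→0 fwd↓0
  step 2 · PE1,1: acc=9; fwd→9 fwd↓1
  step 3 · PE1,1: acc=27; fwd→27 fwd↓6
  step 4 · PE1,1: acc=0; fwd→0 fwd↓0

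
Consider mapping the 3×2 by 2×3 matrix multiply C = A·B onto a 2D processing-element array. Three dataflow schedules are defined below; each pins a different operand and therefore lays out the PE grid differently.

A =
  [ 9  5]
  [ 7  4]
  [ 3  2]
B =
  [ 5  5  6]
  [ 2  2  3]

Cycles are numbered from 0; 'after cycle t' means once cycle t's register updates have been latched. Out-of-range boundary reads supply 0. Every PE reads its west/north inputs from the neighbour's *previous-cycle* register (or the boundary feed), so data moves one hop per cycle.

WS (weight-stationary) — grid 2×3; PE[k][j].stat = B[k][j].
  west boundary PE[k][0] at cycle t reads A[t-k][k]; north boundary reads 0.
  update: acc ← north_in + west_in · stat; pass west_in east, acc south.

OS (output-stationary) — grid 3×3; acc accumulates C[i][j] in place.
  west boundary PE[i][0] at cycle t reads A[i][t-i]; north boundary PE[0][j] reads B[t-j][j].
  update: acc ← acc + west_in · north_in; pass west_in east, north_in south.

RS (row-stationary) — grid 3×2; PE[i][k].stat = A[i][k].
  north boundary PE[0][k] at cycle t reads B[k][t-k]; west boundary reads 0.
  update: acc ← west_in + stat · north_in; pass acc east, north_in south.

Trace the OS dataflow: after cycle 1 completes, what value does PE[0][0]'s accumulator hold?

OS (3×3). Following PE[0][0] plus its west/north inputs:
  0: (0,0).acc=45  regs=<9,5>
  1: (0,0).acc=55  regs=<5,2>

PE[0][0].acc = 55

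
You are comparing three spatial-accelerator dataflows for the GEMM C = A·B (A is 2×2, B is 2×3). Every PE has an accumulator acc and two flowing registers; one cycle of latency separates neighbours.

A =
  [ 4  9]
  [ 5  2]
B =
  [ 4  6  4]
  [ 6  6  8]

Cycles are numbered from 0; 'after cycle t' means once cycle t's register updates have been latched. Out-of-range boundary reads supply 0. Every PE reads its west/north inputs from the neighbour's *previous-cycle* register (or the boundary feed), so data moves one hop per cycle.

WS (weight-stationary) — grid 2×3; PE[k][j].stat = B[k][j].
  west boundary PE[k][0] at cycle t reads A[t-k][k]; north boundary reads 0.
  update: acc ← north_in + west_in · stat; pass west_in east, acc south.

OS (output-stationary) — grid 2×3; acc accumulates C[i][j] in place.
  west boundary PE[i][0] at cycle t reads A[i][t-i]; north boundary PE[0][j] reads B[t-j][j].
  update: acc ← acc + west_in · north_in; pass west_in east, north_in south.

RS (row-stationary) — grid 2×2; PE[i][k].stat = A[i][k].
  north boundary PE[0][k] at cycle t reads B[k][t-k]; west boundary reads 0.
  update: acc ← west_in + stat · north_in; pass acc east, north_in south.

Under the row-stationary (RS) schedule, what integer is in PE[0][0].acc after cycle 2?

RS (2×2). Following PE[0][0] plus its west/north inputs:
  after 0 — PE[0][0] acc=16, pass-E 16, pass-S 4
  after 1 — PE[0][0] acc=24, pass-E 24, pass-S 6
  after 2 — PE[0][0] acc=16, pass-E 16, pass-S 4

PE[0][0].acc = 16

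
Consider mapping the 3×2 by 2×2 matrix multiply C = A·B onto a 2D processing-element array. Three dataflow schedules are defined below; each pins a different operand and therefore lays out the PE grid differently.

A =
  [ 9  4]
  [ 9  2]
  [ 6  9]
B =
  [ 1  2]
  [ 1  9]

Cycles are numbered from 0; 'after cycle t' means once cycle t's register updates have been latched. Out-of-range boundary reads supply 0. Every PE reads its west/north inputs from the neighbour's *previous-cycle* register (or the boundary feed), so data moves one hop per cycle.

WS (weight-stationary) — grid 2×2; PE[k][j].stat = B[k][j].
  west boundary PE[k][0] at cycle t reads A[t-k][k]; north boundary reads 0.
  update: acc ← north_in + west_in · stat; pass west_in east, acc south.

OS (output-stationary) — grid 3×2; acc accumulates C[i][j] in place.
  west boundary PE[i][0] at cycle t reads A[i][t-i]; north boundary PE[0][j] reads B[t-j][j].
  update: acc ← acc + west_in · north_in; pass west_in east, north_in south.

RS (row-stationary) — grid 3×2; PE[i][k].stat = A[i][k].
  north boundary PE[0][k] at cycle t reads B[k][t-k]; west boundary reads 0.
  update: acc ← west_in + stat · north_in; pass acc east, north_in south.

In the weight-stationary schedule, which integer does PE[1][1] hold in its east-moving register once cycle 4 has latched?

Tracing WS — 2×2 array, target PE[1][1]:
  @0  [0,1]  acc 0  |  →0  ↓0
  @0  [1,0]  acc 0  |  →0  ↓0
  @0  [1,1]  acc 0  |  →0  ↓0
  @1  [0,1]  acc 18  |  →9  ↓18
  @1  [1,0]  acc 13  |  →4  ↓13
  @1  [1,1]  acc 0  |  →0  ↓0
  @2  [0,1]  acc 18  |  →9  ↓18
  @2  [1,0]  acc 11  |  →2  ↓11
  @2  [1,1]  acc 54  |  →4  ↓54
  @3  [0,1]  acc 12  |  →6  ↓12
  @3  [1,0]  acc 15  |  →9  ↓15
  @3  [1,1]  acc 36  |  →2  ↓36
  @4  [0,1]  acc 0  |  →0  ↓0
  @4  [1,0]  acc 0  |  →0  ↓0
  @4  [1,1]  acc 93  |  →9  ↓93

register = 9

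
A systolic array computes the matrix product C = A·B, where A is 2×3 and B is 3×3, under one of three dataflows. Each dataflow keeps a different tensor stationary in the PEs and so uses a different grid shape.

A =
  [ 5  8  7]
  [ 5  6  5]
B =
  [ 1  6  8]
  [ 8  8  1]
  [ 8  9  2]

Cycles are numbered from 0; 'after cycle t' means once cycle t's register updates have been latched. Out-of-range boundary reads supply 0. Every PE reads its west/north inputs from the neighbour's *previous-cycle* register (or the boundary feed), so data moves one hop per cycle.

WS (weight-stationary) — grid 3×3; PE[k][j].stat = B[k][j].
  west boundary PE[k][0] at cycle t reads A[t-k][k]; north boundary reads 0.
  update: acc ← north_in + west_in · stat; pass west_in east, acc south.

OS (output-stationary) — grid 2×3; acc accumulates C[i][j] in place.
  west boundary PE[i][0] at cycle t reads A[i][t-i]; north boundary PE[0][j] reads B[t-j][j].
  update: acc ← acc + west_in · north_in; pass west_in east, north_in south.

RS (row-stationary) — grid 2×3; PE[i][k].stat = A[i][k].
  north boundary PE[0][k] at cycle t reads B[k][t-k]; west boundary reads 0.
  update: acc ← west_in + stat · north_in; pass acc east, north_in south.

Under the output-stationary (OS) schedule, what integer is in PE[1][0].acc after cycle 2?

Tracing OS — 2×3 array, target PE[1][0]:
  0: (0,0).acc=5  regs=<5,1>
  0: (1,0).acc=0  regs=<0,0>
  1: (0,0).acc=69  regs=<8,8>
  1: (1,0).acc=5  regs=<5,1>
  2: (0,0).acc=125  regs=<7,8>
  2: (1,0).acc=53  regs=<6,8>

PE[1][0].acc = 53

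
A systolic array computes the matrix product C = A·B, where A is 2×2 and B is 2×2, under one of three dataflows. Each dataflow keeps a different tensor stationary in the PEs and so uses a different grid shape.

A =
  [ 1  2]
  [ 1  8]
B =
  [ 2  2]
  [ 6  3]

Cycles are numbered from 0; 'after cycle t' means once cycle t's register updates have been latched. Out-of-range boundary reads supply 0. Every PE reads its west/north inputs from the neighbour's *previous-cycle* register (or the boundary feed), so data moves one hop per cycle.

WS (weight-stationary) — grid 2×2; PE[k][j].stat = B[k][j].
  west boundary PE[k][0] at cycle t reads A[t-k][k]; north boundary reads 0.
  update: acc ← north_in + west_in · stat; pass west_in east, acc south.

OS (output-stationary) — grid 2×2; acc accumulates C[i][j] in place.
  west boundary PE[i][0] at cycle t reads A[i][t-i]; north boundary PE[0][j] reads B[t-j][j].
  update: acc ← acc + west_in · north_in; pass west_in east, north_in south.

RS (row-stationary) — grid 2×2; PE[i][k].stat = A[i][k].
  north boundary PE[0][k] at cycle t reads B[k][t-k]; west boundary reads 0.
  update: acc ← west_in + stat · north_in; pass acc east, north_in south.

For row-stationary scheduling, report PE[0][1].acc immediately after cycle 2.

PE[0][1].acc = 8

RS (2×2). Following PE[0][1] plus its west/north inputs:
  [0] (0,0) acc=2 (h:2 v:2)
  [0] (0,1) acc=0 (h:0 v:0)
  [1] (0,0) acc=2 (h:2 v:2)
  [1] (0,1) acc=14 (h:14 v:6)
  [2] (0,0) acc=0 (h:0 v:0)
  [2] (0,1) acc=8 (h:8 v:3)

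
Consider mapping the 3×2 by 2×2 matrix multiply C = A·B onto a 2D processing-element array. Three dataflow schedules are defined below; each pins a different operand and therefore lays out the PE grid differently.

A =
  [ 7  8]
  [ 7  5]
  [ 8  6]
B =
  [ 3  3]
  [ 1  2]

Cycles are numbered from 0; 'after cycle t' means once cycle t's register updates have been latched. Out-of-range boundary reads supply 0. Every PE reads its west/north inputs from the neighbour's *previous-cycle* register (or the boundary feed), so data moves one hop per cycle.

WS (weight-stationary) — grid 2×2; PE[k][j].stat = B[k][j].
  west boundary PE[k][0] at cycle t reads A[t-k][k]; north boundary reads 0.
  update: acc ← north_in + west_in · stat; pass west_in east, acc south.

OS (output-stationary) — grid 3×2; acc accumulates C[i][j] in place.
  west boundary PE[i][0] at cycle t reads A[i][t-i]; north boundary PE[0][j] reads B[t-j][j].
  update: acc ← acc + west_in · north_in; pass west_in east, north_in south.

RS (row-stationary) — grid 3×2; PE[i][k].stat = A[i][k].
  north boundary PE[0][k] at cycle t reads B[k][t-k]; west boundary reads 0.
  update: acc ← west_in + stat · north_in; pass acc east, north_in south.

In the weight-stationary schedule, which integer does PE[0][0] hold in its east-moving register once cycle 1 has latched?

Tracing WS — 2×2 array, target PE[0][0]:
  cycle 0: PE[0][0] → acc 21, east 7, south 21
  cycle 1: PE[0][0] → acc 21, east 7, south 21

register = 7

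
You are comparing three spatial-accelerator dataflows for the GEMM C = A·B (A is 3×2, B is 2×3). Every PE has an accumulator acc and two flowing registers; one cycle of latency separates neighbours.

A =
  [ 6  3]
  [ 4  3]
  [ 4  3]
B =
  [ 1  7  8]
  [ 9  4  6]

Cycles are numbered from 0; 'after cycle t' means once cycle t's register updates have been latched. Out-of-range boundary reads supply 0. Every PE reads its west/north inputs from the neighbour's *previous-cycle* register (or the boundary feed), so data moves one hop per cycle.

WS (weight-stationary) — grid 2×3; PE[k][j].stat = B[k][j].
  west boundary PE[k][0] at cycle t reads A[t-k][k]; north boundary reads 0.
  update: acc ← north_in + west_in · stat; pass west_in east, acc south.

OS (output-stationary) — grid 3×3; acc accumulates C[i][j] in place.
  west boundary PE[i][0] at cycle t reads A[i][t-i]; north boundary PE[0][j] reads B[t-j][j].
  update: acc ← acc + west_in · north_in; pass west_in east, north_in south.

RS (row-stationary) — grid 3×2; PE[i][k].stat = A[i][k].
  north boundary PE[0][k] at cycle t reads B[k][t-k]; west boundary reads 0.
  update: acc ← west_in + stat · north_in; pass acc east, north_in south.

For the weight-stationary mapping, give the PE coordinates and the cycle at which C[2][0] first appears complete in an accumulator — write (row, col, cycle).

(row, col, cycle) = (1, 0, 3)

WS: C[2][0] accumulates in PE[1][0]:
  step 0 · PE1,0: acc=0; fwd→0 fwd↓0
  step 1 · PE1,0: acc=33; fwd→3 fwd↓33
  step 2 · PE1,0: acc=31; fwd→3 fwd↓31
  step 3 · PE1,0: acc=31; fwd→3 fwd↓31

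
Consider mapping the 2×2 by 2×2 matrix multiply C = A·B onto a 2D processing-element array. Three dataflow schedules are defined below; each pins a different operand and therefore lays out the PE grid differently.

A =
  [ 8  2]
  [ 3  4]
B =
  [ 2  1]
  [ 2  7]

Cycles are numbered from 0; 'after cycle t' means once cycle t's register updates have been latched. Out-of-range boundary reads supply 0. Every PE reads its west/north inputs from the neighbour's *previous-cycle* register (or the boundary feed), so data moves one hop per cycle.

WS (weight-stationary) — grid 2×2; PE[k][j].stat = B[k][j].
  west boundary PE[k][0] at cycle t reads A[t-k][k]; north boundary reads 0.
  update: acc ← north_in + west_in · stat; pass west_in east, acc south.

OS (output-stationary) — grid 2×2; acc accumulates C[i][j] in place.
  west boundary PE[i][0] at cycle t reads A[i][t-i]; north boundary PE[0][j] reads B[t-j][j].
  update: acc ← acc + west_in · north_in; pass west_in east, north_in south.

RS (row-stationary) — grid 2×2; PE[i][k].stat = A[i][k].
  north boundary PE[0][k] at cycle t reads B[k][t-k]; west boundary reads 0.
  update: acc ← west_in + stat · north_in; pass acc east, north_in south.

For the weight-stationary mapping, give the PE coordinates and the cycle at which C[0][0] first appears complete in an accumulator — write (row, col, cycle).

(row, col, cycle) = (1, 0, 1)

WS: C[0][0] accumulates in PE[1][0]:
  0: (1,0).acc=0  regs=<0,0>
  1: (1,0).acc=20  regs=<2,20>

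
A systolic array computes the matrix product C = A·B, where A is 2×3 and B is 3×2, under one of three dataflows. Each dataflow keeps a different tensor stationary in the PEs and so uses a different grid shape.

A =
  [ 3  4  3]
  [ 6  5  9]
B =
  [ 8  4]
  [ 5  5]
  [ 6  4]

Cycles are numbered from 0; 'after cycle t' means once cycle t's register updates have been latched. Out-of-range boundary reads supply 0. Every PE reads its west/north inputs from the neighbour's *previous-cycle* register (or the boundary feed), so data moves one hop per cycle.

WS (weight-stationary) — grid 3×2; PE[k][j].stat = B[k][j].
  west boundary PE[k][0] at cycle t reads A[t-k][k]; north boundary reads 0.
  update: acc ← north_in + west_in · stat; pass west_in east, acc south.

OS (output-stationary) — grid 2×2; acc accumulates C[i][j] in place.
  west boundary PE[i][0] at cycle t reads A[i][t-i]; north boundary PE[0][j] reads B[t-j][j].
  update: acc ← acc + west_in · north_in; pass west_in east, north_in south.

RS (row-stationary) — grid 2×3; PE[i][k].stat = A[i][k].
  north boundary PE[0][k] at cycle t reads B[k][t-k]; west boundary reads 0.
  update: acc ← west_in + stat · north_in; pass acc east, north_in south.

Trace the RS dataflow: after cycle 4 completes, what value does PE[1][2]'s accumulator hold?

PE[1][2].acc = 85

RS 2×3: PE[1][2] cycle-by-cycle (with neighbour feeds):
  after 0 — PE[0][2] acc=0, pass-E 0, pass-S 0
  after 0 — PE[1][1] acc=0, pass-E 0, pass-S 0
  after 0 — PE[1][2] acc=0, pass-E 0, pass-S 0
  after 1 — PE[0][2] acc=0, pass-E 0, pass-S 0
  after 1 — PE[1][1] acc=0, pass-E 0, pass-S 0
  after 1 — PE[1][2] acc=0, pass-E 0, pass-S 0
  after 2 — PE[0][2] acc=62, pass-E 62, pass-S 6
  after 2 — PE[1][1] acc=73, pass-E 73, pass-S 5
  after 2 — PE[1][2] acc=0, pass-E 0, pass-S 0
  after 3 — PE[0][2] acc=44, pass-E 44, pass-S 4
  after 3 — PE[1][1] acc=49, pass-E 49, pass-S 5
  after 3 — PE[1][2] acc=127, pass-E 127, pass-S 6
  after 4 — PE[0][2] acc=0, pass-E 0, pass-S 0
  after 4 — PE[1][1] acc=0, pass-E 0, pass-S 0
  after 4 — PE[1][2] acc=85, pass-E 85, pass-S 4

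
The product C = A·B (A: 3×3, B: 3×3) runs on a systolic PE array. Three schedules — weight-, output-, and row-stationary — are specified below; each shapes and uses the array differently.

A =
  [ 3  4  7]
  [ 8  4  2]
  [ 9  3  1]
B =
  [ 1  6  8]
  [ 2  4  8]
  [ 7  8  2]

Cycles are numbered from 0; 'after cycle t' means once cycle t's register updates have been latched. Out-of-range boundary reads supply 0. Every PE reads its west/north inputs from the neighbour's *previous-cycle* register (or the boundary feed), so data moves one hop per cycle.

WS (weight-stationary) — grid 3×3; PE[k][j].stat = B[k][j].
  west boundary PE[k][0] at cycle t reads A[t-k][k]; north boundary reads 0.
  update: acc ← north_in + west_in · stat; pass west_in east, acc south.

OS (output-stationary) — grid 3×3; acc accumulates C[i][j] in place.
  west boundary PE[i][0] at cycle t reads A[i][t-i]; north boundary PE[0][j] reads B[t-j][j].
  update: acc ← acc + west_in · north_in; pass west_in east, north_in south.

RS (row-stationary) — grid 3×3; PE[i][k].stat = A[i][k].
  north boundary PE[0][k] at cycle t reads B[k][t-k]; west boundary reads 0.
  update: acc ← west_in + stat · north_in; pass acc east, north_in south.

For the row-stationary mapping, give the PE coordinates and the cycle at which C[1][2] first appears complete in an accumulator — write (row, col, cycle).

Under RS, C[1][2] lands at PE[1][2]:
  [0] (1,2) acc=0 (h:0 v:0)
  [1] (1,2) acc=0 (h:0 v:0)
  [2] (1,2) acc=0 (h:0 v:0)
  [3] (1,2) acc=30 (h:30 v:7)
  [4] (1,2) acc=80 (h:80 v:8)
  [5] (1,2) acc=100 (h:100 v:2)

(row, col, cycle) = (1, 2, 5)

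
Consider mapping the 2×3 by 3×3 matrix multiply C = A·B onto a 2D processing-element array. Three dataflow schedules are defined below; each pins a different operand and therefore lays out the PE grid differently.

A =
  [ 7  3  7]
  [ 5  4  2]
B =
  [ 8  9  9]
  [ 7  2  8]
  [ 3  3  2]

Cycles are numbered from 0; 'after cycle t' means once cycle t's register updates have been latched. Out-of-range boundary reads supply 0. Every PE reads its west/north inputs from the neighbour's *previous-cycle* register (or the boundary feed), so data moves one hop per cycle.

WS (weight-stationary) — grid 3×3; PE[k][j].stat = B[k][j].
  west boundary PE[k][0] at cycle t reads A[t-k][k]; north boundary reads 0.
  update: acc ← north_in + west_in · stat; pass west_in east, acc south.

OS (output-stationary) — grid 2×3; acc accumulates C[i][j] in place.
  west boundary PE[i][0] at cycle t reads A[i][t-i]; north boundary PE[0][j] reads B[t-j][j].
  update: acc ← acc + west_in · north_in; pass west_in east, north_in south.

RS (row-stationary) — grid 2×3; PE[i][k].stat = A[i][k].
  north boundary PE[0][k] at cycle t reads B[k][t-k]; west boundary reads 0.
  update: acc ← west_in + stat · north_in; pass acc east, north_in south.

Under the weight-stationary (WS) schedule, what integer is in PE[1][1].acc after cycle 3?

WS (3×3). Following PE[1][1] plus its west/north inputs:
  0: (0,1).acc=0  regs=<0,0>
  0: (1,0).acc=0  regs=<0,0>
  0: (1,1).acc=0  regs=<0,0>
  1: (0,1).acc=63  regs=<7,63>
  1: (1,0).acc=77  regs=<3,77>
  1: (1,1).acc=0  regs=<0,0>
  2: (0,1).acc=45  regs=<5,45>
  2: (1,0).acc=68  regs=<4,68>
  2: (1,1).acc=69  regs=<3,69>
  3: (0,1).acc=0  regs=<0,0>
  3: (1,0).acc=0  regs=<0,0>
  3: (1,1).acc=53  regs=<4,53>

PE[1][1].acc = 53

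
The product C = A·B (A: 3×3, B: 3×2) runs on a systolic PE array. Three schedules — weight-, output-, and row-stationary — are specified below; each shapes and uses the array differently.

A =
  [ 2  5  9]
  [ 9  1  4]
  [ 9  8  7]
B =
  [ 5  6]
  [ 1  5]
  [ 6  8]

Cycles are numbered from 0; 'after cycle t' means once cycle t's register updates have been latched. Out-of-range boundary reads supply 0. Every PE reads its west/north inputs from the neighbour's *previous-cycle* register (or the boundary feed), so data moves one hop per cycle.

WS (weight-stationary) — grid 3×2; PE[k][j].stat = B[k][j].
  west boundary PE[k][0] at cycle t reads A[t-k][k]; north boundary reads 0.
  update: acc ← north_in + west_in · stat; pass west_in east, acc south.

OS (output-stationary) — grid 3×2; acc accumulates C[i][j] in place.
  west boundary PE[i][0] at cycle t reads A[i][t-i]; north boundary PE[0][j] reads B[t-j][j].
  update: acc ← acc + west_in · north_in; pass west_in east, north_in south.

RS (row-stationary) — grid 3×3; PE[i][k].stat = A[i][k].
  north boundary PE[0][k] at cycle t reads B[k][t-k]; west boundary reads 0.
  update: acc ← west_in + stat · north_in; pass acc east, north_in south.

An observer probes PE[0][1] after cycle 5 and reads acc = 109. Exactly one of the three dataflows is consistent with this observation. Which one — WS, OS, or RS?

dataflow = OS

— WS: 3×2; PE[0][1] trace:
  after 0 — PE[0][1] acc=0, pass-E 0, pass-S 0
  after 1 — PE[0][1] acc=12, pass-E 2, pass-S 12
  after 2 — PE[0][1] acc=54, pass-E 9, pass-S 54
  after 3 — PE[0][1] acc=54, pass-E 9, pass-S 54
  after 4 — PE[0][1] acc=0, pass-E 0, pass-S 0
  after 5 — PE[0][1] acc=0, pass-E 0, pass-S 0
— OS: 3×2; PE[0][1] trace:
  after 0 — PE[0][1] acc=0, pass-E 0, pass-S 0
  after 1 — PE[0][1] acc=12, pass-E 2, pass-S 6
  after 2 — PE[0][1] acc=37, pass-E 5, pass-S 5
  after 3 — PE[0][1] acc=109, pass-E 9, pass-S 8
  after 4 — PE[0][1] acc=109, pass-E 0, pass-S 0
  after 5 — PE[0][1] acc=109, pass-E 0, pass-S 0
— RS: 3×3; PE[0][1] trace:
  after 0 — PE[0][1] acc=0, pass-E 0, pass-S 0
  after 1 — PE[0][1] acc=15, pass-E 15, pass-S 1
  after 2 — PE[0][1] acc=37, pass-E 37, pass-S 5
  after 3 — PE[0][1] acc=0, pass-E 0, pass-S 0
  after 4 — PE[0][1] acc=0, pass-E 0, pass-S 0
  after 5 — PE[0][1] acc=0, pass-E 0, pass-S 0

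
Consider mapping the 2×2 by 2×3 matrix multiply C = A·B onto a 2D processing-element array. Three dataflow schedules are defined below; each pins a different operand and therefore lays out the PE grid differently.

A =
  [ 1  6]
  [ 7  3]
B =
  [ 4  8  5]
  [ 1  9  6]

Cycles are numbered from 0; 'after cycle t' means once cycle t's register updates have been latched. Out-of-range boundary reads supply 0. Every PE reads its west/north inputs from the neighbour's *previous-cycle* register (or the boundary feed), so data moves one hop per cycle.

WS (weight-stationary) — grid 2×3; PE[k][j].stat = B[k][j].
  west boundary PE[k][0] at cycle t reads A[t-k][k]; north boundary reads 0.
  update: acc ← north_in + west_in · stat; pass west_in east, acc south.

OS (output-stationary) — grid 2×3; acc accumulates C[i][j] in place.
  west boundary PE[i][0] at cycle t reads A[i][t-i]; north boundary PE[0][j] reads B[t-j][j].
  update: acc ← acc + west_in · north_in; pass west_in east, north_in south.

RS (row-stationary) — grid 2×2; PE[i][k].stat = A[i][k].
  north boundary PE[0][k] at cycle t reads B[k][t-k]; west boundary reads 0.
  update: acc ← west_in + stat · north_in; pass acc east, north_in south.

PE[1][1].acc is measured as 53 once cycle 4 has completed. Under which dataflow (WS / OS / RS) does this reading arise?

dataflow = RS

WS (2×3 grid), PE[1][1]:
  0: (1,1).acc=0  regs=<0,0>
  1: (1,1).acc=0  regs=<0,0>
  2: (1,1).acc=62  regs=<6,62>
  3: (1,1).acc=83  regs=<3,83>
  4: (1,1).acc=0  regs=<0,0>
OS (2×3 grid), PE[1][1]:
  0: (1,1).acc=0  regs=<0,0>
  1: (1,1).acc=0  regs=<0,0>
  2: (1,1).acc=56  regs=<7,8>
  3: (1,1).acc=83  regs=<3,9>
  4: (1,1).acc=83  regs=<0,0>
RS (2×2 grid), PE[1][1]:
  0: (1,1).acc=0  regs=<0,0>
  1: (1,1).acc=0  regs=<0,0>
  2: (1,1).acc=31  regs=<31,1>
  3: (1,1).acc=83  regs=<83,9>
  4: (1,1).acc=53  regs=<53,6>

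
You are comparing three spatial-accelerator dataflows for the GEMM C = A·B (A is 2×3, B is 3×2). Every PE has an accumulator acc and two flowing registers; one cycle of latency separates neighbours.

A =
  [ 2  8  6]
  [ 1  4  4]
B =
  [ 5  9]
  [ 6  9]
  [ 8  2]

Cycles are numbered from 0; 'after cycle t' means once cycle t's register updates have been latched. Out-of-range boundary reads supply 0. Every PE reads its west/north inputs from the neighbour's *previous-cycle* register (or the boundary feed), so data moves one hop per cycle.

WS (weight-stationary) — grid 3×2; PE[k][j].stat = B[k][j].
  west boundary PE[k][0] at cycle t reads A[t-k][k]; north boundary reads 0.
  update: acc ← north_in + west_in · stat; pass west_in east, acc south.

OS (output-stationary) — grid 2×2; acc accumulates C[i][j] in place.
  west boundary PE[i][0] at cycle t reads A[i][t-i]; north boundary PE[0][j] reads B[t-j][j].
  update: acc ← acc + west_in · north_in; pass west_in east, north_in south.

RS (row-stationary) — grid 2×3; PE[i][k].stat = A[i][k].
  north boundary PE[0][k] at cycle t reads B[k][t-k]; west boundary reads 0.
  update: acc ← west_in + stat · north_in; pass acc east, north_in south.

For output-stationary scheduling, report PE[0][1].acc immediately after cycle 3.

OS on a 2×2 grid — tracing PE[0][1] and its feeders:
  cycle 0: PE[0][0] → acc 10, east 2, south 5
  cycle 0: PE[0][1] → acc 0, east 0, south 0
  cycle 1: PE[0][0] → acc 58, east 8, south 6
  cycle 1: PE[0][1] → acc 18, east 2, south 9
  cycle 2: PE[0][0] → acc 106, east 6, south 8
  cycle 2: PE[0][1] → acc 90, east 8, south 9
  cycle 3: PE[0][0] → acc 106, east 0, south 0
  cycle 3: PE[0][1] → acc 102, east 6, south 2

PE[0][1].acc = 102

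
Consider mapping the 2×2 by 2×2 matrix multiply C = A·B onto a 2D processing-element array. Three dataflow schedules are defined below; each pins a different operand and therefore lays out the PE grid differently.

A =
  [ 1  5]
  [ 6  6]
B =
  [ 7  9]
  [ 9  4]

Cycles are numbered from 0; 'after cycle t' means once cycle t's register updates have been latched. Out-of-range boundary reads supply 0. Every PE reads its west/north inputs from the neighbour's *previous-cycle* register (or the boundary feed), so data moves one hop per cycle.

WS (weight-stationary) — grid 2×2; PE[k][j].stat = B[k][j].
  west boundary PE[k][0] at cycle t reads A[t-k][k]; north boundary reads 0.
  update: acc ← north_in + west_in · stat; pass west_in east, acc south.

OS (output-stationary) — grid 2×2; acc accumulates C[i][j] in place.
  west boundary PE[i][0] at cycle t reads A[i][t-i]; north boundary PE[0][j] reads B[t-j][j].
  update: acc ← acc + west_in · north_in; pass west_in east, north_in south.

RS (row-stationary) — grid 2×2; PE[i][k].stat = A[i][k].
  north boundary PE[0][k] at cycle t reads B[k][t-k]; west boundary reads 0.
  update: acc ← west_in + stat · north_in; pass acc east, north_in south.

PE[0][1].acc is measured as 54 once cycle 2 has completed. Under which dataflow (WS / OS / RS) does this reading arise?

dataflow = WS

WS [2×2] PE[0][1] across cycles:
  after 0 — PE[0][1] acc=0, pass-E 0, pass-S 0
  after 1 — PE[0][1] acc=9, pass-E 1, pass-S 9
  after 2 — PE[0][1] acc=54, pass-E 6, pass-S 54
OS [2×2] PE[0][1] across cycles:
  after 0 — PE[0][1] acc=0, pass-E 0, pass-S 0
  after 1 — PE[0][1] acc=9, pass-E 1, pass-S 9
  after 2 — PE[0][1] acc=29, pass-E 5, pass-S 4
RS [2×2] PE[0][1] across cycles:
  after 0 — PE[0][1] acc=0, pass-E 0, pass-S 0
  after 1 — PE[0][1] acc=52, pass-E 52, pass-S 9
  after 2 — PE[0][1] acc=29, pass-E 29, pass-S 4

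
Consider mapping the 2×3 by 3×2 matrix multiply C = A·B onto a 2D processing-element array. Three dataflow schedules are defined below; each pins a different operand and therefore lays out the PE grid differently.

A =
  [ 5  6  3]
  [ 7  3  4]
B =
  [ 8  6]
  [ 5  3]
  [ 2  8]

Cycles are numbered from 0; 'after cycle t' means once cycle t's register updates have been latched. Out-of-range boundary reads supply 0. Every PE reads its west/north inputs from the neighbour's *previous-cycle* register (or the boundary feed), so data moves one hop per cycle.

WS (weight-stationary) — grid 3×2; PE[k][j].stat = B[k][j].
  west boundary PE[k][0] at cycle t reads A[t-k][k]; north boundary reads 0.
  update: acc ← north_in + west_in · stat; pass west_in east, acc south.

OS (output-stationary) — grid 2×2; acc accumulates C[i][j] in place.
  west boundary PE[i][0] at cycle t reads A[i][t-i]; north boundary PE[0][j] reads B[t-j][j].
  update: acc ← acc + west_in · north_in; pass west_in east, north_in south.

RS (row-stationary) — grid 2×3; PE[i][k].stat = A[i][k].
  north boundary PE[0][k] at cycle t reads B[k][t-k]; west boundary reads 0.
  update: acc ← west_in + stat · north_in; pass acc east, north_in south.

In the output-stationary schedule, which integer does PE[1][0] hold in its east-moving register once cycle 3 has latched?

register = 4

Tracing OS — 2×2 array, target PE[1][0]:
  t=0 PE[0][0]: acc=40 h=5 v=8
  t=0 PE[1][0]: acc=0 h=0 v=0
  t=1 PE[0][0]: acc=70 h=6 v=5
  t=1 PE[1][0]: acc=56 h=7 v=8
  t=2 PE[0][0]: acc=76 h=3 v=2
  t=2 PE[1][0]: acc=71 h=3 v=5
  t=3 PE[0][0]: acc=76 h=0 v=0
  t=3 PE[1][0]: acc=79 h=4 v=2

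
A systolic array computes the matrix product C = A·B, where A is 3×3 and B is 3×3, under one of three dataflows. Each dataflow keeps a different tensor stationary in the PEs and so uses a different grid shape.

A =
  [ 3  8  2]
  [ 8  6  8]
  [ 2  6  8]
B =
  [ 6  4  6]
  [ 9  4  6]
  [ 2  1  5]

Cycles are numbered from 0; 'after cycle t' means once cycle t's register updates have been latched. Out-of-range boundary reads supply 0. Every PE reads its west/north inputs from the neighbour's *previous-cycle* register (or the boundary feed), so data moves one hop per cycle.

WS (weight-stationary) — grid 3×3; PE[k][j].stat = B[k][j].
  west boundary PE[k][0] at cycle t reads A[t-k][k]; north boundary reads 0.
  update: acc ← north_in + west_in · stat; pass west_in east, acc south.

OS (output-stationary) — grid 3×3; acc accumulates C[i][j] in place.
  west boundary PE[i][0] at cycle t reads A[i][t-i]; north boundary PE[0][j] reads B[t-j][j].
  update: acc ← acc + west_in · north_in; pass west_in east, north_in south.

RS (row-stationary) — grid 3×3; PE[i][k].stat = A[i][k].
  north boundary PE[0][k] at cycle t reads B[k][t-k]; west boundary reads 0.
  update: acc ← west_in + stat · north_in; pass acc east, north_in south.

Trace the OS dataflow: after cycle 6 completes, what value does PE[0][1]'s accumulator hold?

PE[0][1].acc = 46

OS 3×3: PE[0][1] cycle-by-cycle (with neighbour feeds):
  @0  [0,0]  acc 18  |  →3  ↓6
  @0  [0,1]  acc 0  |  →0  ↓0
  @1  [0,0]  acc 90  |  →8  ↓9
  @1  [0,1]  acc 12  |  →3  ↓4
  @2  [0,0]  acc 94  |  →2  ↓2
  @2  [0,1]  acc 44  |  →8  ↓4
  @3  [0,0]  acc 94  |  →0  ↓0
  @3  [0,1]  acc 46  |  →2  ↓1
  @4  [0,0]  acc 94  |  →0  ↓0
  @4  [0,1]  acc 46  |  →0  ↓0
  @5  [0,0]  acc 94  |  →0  ↓0
  @5  [0,1]  acc 46  |  →0  ↓0
  @6  [0,0]  acc 94  |  →0  ↓0
  @6  [0,1]  acc 46  |  →0  ↓0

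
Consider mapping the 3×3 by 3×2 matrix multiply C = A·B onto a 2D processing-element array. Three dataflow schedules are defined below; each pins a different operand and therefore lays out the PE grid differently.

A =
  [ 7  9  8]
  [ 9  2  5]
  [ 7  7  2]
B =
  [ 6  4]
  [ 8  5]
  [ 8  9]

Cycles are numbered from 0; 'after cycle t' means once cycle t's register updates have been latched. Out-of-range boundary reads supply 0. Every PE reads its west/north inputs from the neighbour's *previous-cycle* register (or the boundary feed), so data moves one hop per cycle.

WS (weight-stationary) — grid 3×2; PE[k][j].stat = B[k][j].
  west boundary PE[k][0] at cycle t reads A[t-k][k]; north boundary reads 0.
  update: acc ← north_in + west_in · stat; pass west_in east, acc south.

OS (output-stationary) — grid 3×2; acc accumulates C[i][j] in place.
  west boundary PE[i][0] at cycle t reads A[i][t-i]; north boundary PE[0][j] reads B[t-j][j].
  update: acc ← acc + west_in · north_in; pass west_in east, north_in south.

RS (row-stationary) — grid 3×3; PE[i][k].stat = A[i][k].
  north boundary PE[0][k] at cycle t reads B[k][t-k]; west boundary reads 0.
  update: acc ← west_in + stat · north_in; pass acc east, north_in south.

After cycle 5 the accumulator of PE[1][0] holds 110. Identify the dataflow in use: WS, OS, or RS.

WS (3×2 grid), PE[1][0]:
  step 0 · PE1,0: acc=0; fwd→0 fwd↓0
  step 1 · PE1,0: acc=114; fwd→9 fwd↓114
  step 2 · PE1,0: acc=70; fwd→2 fwd↓70
  step 3 · PE1,0: acc=98; fwd→7 fwd↓98
  step 4 · PE1,0: acc=0; fwd→0 fwd↓0
  step 5 · PE1,0: acc=0; fwd→0 fwd↓0
OS (3×2 grid), PE[1][0]:
  step 0 · PE1,0: acc=0; fwd→0 fwd↓0
  step 1 · PE1,0: acc=54; fwd→9 fwd↓6
  step 2 · PE1,0: acc=70; fwd→2 fwd↓8
  step 3 · PE1,0: acc=110; fwd→5 fwd↓8
  step 4 · PE1,0: acc=110; fwd→0 fwd↓0
  step 5 · PE1,0: acc=110; fwd→0 fwd↓0
RS (3×3 grid), PE[1][0]:
  step 0 · PE1,0: acc=0; fwd→0 fwd↓0
  step 1 · PE1,0: acc=54; fwd→54 fwd↓6
  step 2 · PE1,0: acc=36; fwd→36 fwd↓4
  step 3 · PE1,0: acc=0; fwd→0 fwd↓0
  step 4 · PE1,0: acc=0; fwd→0 fwd↓0
  step 5 · PE1,0: acc=0; fwd→0 fwd↓0

dataflow = OS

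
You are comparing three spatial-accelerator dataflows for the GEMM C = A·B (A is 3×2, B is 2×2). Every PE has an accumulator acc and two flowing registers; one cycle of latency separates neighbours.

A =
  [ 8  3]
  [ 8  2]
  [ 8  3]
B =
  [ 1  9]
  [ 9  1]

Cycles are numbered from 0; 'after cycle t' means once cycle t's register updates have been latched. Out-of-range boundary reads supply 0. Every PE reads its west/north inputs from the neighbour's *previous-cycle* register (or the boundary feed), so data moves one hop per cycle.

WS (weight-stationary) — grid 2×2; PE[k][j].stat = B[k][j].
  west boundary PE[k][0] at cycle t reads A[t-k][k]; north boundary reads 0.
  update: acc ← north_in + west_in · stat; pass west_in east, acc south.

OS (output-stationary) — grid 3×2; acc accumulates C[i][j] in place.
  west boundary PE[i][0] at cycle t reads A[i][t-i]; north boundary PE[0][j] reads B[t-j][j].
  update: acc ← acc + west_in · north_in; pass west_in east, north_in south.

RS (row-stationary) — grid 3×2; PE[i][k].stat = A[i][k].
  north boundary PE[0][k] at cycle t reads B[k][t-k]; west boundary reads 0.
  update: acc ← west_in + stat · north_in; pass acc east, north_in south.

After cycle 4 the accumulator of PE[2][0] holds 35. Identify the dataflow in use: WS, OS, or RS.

WS (2×2): PE[2][0] does not exist.
OS [3×2] PE[2][0] across cycles:
  step 0 · PE2,0: acc=0; fwd→0 fwd↓0
  step 1 · PE2,0: acc=0; fwd→0 fwd↓0
  step 2 · PE2,0: acc=8; fwd→8 fwd↓1
  step 3 · PE2,0: acc=35; fwd→3 fwd↓9
  step 4 · PE2,0: acc=35; fwd→0 fwd↓0
RS [3×2] PE[2][0] across cycles:
  step 0 · PE2,0: acc=0; fwd→0 fwd↓0
  step 1 · PE2,0: acc=0; fwd→0 fwd↓0
  step 2 · PE2,0: acc=8; fwd→8 fwd↓1
  step 3 · PE2,0: acc=72; fwd→72 fwd↓9
  step 4 · PE2,0: acc=0; fwd→0 fwd↓0

dataflow = OS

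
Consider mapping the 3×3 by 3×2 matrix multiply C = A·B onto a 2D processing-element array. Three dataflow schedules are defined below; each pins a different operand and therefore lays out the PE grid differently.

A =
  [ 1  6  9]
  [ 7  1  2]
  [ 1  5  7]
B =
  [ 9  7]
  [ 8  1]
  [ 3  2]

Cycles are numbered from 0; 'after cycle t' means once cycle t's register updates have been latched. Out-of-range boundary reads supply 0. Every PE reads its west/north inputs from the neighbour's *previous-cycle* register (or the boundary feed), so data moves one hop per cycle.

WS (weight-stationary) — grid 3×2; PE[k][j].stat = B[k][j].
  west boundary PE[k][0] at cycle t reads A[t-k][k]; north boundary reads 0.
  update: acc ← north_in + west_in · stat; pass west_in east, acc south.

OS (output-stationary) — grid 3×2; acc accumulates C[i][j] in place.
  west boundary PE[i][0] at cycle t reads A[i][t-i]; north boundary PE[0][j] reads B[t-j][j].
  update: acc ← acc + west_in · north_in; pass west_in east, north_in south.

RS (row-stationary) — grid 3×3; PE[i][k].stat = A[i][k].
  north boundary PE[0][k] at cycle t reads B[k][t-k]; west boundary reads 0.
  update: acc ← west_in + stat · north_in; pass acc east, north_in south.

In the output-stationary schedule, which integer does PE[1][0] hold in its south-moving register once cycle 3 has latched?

Tracing OS — 3×2 array, target PE[1][0]:
  c0 r0c0: 9 / 1 / 9
  c0 r1c0: 0 / 0 / 0
  c1 r0c0: 57 / 6 / 8
  c1 r1c0: 63 / 7 / 9
  c2 r0c0: 84 / 9 / 3
  c2 r1c0: 71 / 1 / 8
  c3 r0c0: 84 / 0 / 0
  c3 r1c0: 77 / 2 / 3

register = 3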